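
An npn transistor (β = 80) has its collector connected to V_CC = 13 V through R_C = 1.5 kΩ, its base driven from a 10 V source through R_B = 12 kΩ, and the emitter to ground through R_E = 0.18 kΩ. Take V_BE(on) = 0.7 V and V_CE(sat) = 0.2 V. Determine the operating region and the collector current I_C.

Assume active: I_B = (10 − 0.7)/(12 + 81×0.18) = 0.35 mA, I_C = β·I_B = 28 mA.
Then V_CE = 13 − 28×1.5 − 28.3×0.18 = -34.1 V < 0.2 V — the active assumption fails.
Re-solve with V_CE = 0.2 V. KCL at the emitter: V_E/R_E = (V_BB−0.7−V_E)/R_B + (V_CC−0.2−V_E)/R_C, giving V_E = 1.48 V.
I_C = (V_CC − 0.2 − V_E)/R_C = (12.8 − 1.48)/1.5 = 7.55 mA.
Check: I_B = (9.3 − 1.48)/12 = 0.652 mA, and β·I_B = 52.2 mA > I_C, confirming saturation.

saturation; I_C ≈ 7.5 mA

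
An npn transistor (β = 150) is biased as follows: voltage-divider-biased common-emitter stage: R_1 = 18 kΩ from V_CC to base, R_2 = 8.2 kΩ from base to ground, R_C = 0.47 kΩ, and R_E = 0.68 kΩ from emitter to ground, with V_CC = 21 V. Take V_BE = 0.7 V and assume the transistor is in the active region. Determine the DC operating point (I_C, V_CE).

I_C ≈ 8.1 mA, V_CE ≈ 12 V

Thevenize the base divider: V_Th = V_CC·R_2/(R_1+R_2) = 21×8.2/26.2 = 6.57 V, R_Th = R_1‖R_2 = 5.63 kΩ.
Base-emitter loop: V_Th = I_B·R_Th + V_BE + (β+1)I_B·R_E, so I_B = (6.57 − 0.7) / (5.63 + 151×0.68) = 0.0542 mA.
I_C = β·I_B = 150×0.0542 = 8.13 mA, and I_E = (β+1)I_B = 8.19 mA.
V_CE = V_CC − I_C·R_C − I_E·R_E = 21 − 8.13×0.47 − 8.19×0.68 = 11.6 V.
V_CE = 11.6 V > 0.2 V confirms active-region operation.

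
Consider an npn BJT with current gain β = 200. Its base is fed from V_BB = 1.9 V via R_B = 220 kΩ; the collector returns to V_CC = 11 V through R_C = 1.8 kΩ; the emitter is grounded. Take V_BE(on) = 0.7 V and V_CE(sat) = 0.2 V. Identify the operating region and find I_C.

Assume active. Base-emitter loop: I_B = (V_BB − V_BE)/R_B = (1.9 − 0.7)/220 = 0.00545 mA.
I_C = β·I_B = 200×0.00545 = 1.09 mA.
V_CE = V_CC − I_C·R_C = 11 − 1.09×1.8 = 9.04 V > V_CE(sat), so the active-region assumption holds.

active; I_C ≈ 1.1 mA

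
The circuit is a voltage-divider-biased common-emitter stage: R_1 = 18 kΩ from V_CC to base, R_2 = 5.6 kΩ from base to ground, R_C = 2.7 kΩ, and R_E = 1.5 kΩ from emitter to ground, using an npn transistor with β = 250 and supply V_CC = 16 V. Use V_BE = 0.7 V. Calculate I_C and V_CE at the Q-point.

I_C ≈ 2 mA, V_CE ≈ 7.4 V

Thevenize the base divider: V_Th = V_CC·R_2/(R_1+R_2) = 16×5.6/23.6 = 3.8 V, R_Th = R_1‖R_2 = 4.27 kΩ.
Base-emitter loop: V_Th = I_B·R_Th + V_BE + (β+1)I_B·R_E, so I_B = (3.8 − 0.7) / (4.27 + 251×1.5) = 0.00813 mA.
I_C = β·I_B = 250×0.00813 = 2.03 mA, and I_E = (β+1)I_B = 2.04 mA.
V_CE = V_CC − I_C·R_C − I_E·R_E = 16 − 2.03×2.7 − 2.04×1.5 = 7.45 V.
V_CE = 7.45 V > 0.2 V confirms active-region operation.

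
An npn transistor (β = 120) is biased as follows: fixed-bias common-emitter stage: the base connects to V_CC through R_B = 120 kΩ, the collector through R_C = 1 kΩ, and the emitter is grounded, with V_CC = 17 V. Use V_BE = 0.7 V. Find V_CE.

V_CE ≈ 0.7 V

Base loop: V_CC = I_B·R_B + V_BE, so I_B = (17 − 0.7)/120 kΩ = 0.136 mA.
In the active region I_C = β·I_B = 120 × 0.136 = 16.3 mA.
Collector loop: V_CE = V_CC − I_C·R_C = 17 − 16.3×1 = 0.7 V.
Since V_CE = 0.7 V > V_CE(sat) ≈ 0.2 V, the transistor is in the active region as assumed.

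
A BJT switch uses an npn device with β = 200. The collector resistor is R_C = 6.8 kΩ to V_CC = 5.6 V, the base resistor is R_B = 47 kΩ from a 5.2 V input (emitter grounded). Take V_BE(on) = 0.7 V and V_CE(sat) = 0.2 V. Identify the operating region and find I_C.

saturation; I_C ≈ 0.79 mA

Assume active: I_B = (5.2 − 0.7)/47 = 0.0957 mA, giving I_C = β·I_B = 19.1 mA.
But then V_CE = 5.6 − 19.1×6.8 = -125 V < V_CE(sat) = 0.2 V — impossible in the active region.
So the transistor is saturated. With V_CE = 0.2 V, I_C = (V_CC − 0.2)/R_C = 5.4/6.8 = 0.794 mA.
Check: β·I_B = 19.1 mA > I_C = 0.794 mA, confirming saturation.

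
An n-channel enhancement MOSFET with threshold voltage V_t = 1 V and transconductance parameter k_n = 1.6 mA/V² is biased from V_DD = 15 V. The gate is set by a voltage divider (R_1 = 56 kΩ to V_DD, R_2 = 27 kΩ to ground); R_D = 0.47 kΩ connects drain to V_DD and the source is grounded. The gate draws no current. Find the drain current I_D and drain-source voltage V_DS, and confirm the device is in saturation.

I_D ≈ 12 mA, V_DS ≈ 9.3 V

V_G = V_DD·R_2/(R_1+R_2) = 15×27/83 = 4.88 V. With the source grounded, V_GS = V_G = 4.88 V.
Assume saturation: I_D = (k_n/2)(V_GS − V_t)² = (1.6/2)×(4.88 − 1)² = 0.8×3.88² = 12 mA.
V_DS = V_DD − I_D·R_D = 15 − 12×0.47 = 9.34 V.
Saturation requires V_DS ≥ V_GS − V_t = 3.88 V; 9.34 ≥ 3.88 ✓.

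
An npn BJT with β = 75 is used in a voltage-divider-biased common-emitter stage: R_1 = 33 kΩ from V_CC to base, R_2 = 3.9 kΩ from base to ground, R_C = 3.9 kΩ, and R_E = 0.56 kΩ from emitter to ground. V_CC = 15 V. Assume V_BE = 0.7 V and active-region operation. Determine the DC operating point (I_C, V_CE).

I_C ≈ 1.4 mA, V_CE ≈ 8.6 V

Thevenize the base divider: V_Th = V_CC·R_2/(R_1+R_2) = 15×3.9/36.9 = 1.59 V, R_Th = R_1‖R_2 = 3.49 kΩ.
Base-emitter loop: V_Th = I_B·R_Th + V_BE + (β+1)I_B·R_E, so I_B = (1.59 − 0.7) / (3.49 + 76×0.56) = 0.0192 mA.
I_C = β·I_B = 75×0.0192 = 1.44 mA, and I_E = (β+1)I_B = 1.46 mA.
V_CE = V_CC − I_C·R_C − I_E·R_E = 15 − 1.44×3.9 − 1.46×0.56 = 8.56 V.
V_CE = 8.56 V > 0.2 V confirms active-region operation.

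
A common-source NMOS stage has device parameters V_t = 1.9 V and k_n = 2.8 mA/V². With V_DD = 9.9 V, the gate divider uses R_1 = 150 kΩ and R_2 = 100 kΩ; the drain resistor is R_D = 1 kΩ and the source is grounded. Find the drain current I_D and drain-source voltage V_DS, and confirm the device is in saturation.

I_D ≈ 5.9 mA, V_DS ≈ 4 V

V_G = V_DD·R_2/(R_1+R_2) = 9.9×100/250 = 3.96 V. With the source grounded, V_GS = V_G = 3.96 V.
Assume saturation: I_D = (k_n/2)(V_GS − V_t)² = (2.8/2)×(3.96 − 1.9)² = 1.4×2.06² = 5.94 mA.
V_DS = V_DD − I_D·R_D = 9.9 − 5.94×1 = 3.96 V.
Saturation requires V_DS ≥ V_GS − V_t = 2.06 V; 3.96 ≥ 2.06 ✓.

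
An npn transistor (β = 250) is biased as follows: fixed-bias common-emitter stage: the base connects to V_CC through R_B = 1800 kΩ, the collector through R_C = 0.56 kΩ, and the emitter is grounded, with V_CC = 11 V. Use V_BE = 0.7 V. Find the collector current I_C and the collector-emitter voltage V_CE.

I_C ≈ 1.4 mA, V_CE ≈ 10 V

Base loop: V_CC = I_B·R_B + V_BE, so I_B = (11 − 0.7)/1800 kΩ = 0.00572 mA.
In the active region I_C = β·I_B = 250 × 0.00572 = 1.43 mA.
Collector loop: V_CE = V_CC − I_C·R_C = 11 − 1.43×0.56 = 10.2 V.
Since V_CE = 10.2 V > V_CE(sat) ≈ 0.2 V, the transistor is in the active region as assumed.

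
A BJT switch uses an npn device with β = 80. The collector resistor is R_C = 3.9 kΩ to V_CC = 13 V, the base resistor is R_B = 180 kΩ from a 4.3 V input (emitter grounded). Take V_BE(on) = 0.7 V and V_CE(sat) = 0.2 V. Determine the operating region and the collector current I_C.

Assume active. Base-emitter loop: I_B = (V_BB − V_BE)/R_B = (4.3 − 0.7)/180 = 0.02 mA.
I_C = β·I_B = 80×0.02 = 1.6 mA.
V_CE = V_CC − I_C·R_C = 13 − 1.6×3.9 = 6.76 V > V_CE(sat), so the active-region assumption holds.

active; I_C ≈ 1.6 mA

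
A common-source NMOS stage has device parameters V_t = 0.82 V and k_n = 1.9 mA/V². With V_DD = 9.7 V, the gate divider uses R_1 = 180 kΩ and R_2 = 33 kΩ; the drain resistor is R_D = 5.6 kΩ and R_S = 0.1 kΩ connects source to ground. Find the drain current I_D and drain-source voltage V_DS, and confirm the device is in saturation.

V_G = V_DD·R_2/(R_1+R_2) = 9.7×33/213 = 1.5 V.
Assume saturation: I_D = (k_n/2)(V_GS − V_t)² with V_GS = V_G − I_D·R_S = 1.5 − 0.1·I_D.
Substituting gives 0.0095·I_D² − 1.13·I_D + 0.443 = 0, with roots I_D = 0.393 or 119 mA.
The root I_D = 119 mA gives V_GS = -10.3 V ≤ V_t, so take I_D = 0.393 mA.
Then V_GS = 1.46 V and V_DS = V_DD − I_D(R_D+R_S) = 9.7 − 0.393×5.7 = 7.46 V.
Saturation requires V_DS ≥ V_GS − V_t = 0.643 V; 7.46 ≥ 0.643 ✓.

I_D ≈ 0.39 mA, V_DS ≈ 7.5 V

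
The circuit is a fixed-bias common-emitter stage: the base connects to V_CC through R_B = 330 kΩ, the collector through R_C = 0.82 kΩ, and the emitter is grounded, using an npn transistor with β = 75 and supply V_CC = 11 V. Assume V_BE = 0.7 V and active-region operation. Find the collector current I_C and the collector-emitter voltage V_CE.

Base loop: V_CC = I_B·R_B + V_BE, so I_B = (11 − 0.7)/330 kΩ = 0.0312 mA.
In the active region I_C = β·I_B = 75 × 0.0312 = 2.34 mA.
Collector loop: V_CE = V_CC − I_C·R_C = 11 − 2.34×0.82 = 9.08 V.
Since V_CE = 9.08 V > V_CE(sat) ≈ 0.2 V, the transistor is in the active region as assumed.

I_C ≈ 2.3 mA, V_CE ≈ 9.1 V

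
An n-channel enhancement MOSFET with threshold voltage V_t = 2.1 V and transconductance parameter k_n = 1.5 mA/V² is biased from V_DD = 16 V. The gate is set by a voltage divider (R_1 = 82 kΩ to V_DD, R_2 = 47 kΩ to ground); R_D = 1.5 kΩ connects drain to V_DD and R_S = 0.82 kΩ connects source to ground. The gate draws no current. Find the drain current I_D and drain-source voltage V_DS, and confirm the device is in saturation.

V_G = V_DD·R_2/(R_1+R_2) = 16×47/129 = 5.83 V.
Assume saturation: I_D = (k_n/2)(V_GS − V_t)² with V_GS = V_G − I_D·R_S = 5.83 − 0.82·I_D.
Substituting gives 0.504·I_D² − 5.59·I_D + 10.4 = 0, with roots I_D = 2.38 or 8.7 mA.
The root I_D = 8.7 mA gives V_GS = -1.31 V ≤ V_t, so take I_D = 2.38 mA.
Then V_GS = 3.88 V and V_DS = V_DD − I_D(R_D+R_S) = 16 − 2.38×2.32 = 10.5 V.
Saturation requires V_DS ≥ V_GS − V_t = 1.78 V; 10.5 ≥ 1.78 ✓.

I_D ≈ 2.4 mA, V_DS ≈ 10 V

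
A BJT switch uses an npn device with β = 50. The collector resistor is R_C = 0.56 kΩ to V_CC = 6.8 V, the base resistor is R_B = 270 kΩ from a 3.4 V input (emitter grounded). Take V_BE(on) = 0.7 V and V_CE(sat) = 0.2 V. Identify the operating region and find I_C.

active; I_C ≈ 0.5 mA

Assume active. Base-emitter loop: I_B = (V_BB − V_BE)/R_B = (3.4 − 0.7)/270 = 0.01 mA.
I_C = β·I_B = 50×0.01 = 0.5 mA.
V_CE = V_CC − I_C·R_C = 6.8 − 0.5×0.56 = 6.52 V > V_CE(sat), so the active-region assumption holds.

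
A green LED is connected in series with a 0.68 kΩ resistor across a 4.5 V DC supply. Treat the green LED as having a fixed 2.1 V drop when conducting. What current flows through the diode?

I ≈ 3.5 mA

KVL around the loop: 4.5 = V_D + I·R = 2.1 + I × 0.68 kΩ.
So I = (4.5 − 2.1) / 0.68 kΩ = 2.4 / 0.68 = 3.53 mA.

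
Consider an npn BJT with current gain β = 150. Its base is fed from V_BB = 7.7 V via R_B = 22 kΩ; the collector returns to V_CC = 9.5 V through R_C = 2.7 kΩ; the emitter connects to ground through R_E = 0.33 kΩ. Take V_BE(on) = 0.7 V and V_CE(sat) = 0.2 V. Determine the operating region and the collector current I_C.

saturation; I_C ≈ 3 mA

Assume active: I_B = (7.7 − 0.7)/(22 + 151×0.33) = 0.0975 mA, I_C = β·I_B = 14.6 mA.
Then V_CE = 9.5 − 14.6×2.7 − 14.7×0.33 = -34.8 V < 0.2 V — the active assumption fails.
Re-solve with V_CE = 0.2 V. KCL at the emitter: V_E/R_E = (V_BB−0.7−V_E)/R_B + (V_CC−0.2−V_E)/R_C, giving V_E = 1.09 V.
I_C = (V_CC − 0.2 − V_E)/R_C = (9.3 − 1.09)/2.7 = 3.04 mA.
Check: I_B = (7 − 1.09)/22 = 0.269 mA, and β·I_B = 40.3 mA > I_C, confirming saturation.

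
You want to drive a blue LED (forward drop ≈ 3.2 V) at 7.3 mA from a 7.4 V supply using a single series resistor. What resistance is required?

R ≈ 0.58 kΩ

The resistor drops V_S − V_D = 7.4 − 3.2 = 4.2 V at 7.3 mA.
R = 4.2 V / 7.3 mA = 0.575 kΩ.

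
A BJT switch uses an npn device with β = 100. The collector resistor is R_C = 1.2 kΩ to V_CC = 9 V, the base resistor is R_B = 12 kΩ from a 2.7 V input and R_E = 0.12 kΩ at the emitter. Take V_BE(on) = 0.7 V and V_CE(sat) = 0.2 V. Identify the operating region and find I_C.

saturation; I_C ≈ 6.7 mA

Assume active: I_B = (2.7 − 0.7)/(12 + 101×0.12) = 0.0829 mA, I_C = β·I_B = 8.29 mA.
Then V_CE = 9 − 8.29×1.2 − 8.37×0.12 = -1.96 V < 0.2 V — the active assumption fails.
Re-solve with V_CE = 0.2 V. KCL at the emitter: V_E/R_E = (V_BB−0.7−V_E)/R_B + (V_CC−0.2−V_E)/R_C, giving V_E = 0.811 V.
I_C = (V_CC − 0.2 − V_E)/R_C = (8.8 − 0.811)/1.2 = 6.66 mA.
Check: I_B = (2 − 0.811)/12 = 0.0991 mA, and β·I_B = 9.91 mA > I_C, confirming saturation.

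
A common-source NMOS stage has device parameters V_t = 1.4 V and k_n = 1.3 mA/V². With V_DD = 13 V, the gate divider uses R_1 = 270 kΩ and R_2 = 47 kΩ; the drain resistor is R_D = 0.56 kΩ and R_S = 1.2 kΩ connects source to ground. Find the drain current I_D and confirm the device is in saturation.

I_D ≈ 0.1 mA

V_G = V_DD·R_2/(R_1+R_2) = 13×47/317 = 1.93 V.
Assume saturation: I_D = (k_n/2)(V_GS − V_t)² with V_GS = V_G − I_D·R_S = 1.93 − 1.2·I_D.
Substituting gives 0.936·I_D² − 1.82·I_D + 0.181 = 0, with roots I_D = 0.105 or 1.84 mA.
The root I_D = 1.84 mA gives V_GS = -0.284 V ≤ V_t, so take I_D = 0.105 mA.
Then V_GS = 1.8 V and V_DS = V_DD − I_D(R_D+R_S) = 13 − 0.105×1.76 = 12.8 V.
Saturation requires V_DS ≥ V_GS − V_t = 0.402 V; 12.8 ≥ 0.402 ✓.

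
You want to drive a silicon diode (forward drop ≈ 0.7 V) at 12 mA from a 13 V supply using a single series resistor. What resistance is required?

The resistor drops V_S − V_D = 13 − 0.7 = 12.3 V at 12 mA.
R = 12.3 V / 12 mA = 1.03 kΩ.

R ≈ 1 kΩ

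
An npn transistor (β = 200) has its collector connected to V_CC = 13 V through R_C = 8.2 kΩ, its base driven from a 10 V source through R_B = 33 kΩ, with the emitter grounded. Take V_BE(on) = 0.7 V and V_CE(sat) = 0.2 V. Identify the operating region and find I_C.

Assume active: I_B = (10 − 0.7)/33 = 0.282 mA, giving I_C = β·I_B = 56.4 mA.
But then V_CE = 13 − 56.4×8.2 = -449 V < V_CE(sat) = 0.2 V — impossible in the active region.
So the transistor is saturated. With V_CE = 0.2 V, I_C = (V_CC − 0.2)/R_C = 12.8/8.2 = 1.56 mA.
Check: β·I_B = 56.4 mA > I_C = 1.56 mA, confirming saturation.

saturation; I_C ≈ 1.6 mA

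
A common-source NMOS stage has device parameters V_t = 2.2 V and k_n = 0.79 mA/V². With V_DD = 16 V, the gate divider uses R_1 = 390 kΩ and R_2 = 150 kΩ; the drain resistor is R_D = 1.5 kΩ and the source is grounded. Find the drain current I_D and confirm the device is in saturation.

V_G = V_DD·R_2/(R_1+R_2) = 16×150/540 = 4.44 V. With the source grounded, V_GS = V_G = 4.44 V.
Assume saturation: I_D = (k_n/2)(V_GS − V_t)² = (0.79/2)×(4.44 − 2.2)² = 0.395×2.24² = 1.99 mA.
V_DS = V_DD − I_D·R_D = 16 − 1.99×1.5 = 13 V.
Saturation requires V_DS ≥ V_GS − V_t = 2.24 V; 13 ≥ 2.24 ✓.

I_D ≈ 2 mA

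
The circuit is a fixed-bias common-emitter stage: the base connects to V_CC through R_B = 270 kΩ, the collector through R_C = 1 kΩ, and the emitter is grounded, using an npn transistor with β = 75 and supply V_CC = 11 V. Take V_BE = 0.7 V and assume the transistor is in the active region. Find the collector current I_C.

I_C ≈ 2.9 mA

Base loop: V_CC = I_B·R_B + V_BE, so I_B = (11 − 0.7)/270 kΩ = 0.0381 mA.
In the active region I_C = β·I_B = 75 × 0.0381 = 2.86 mA.
Collector loop: V_CE = V_CC − I_C·R_C = 11 − 2.86×1 = 8.14 V.
Since V_CE = 8.14 V > V_CE(sat) ≈ 0.2 V, the transistor is in the active region as assumed.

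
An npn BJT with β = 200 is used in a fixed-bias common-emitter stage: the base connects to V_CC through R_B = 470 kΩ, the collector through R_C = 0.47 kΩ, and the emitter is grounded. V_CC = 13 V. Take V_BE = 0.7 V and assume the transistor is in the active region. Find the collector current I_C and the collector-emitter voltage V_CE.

I_C ≈ 5.2 mA, V_CE ≈ 11 V

Base loop: V_CC = I_B·R_B + V_BE, so I_B = (13 − 0.7)/470 kΩ = 0.0262 mA.
In the active region I_C = β·I_B = 200 × 0.0262 = 5.23 mA.
Collector loop: V_CE = V_CC − I_C·R_C = 13 − 5.23×0.47 = 10.5 V.
Since V_CE = 10.5 V > V_CE(sat) ≈ 0.2 V, the transistor is in the active region as assumed.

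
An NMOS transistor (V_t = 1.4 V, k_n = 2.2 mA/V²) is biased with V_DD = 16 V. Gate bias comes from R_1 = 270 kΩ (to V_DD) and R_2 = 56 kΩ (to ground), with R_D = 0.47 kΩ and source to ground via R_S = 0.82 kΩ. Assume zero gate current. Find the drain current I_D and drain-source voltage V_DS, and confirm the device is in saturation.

I_D ≈ 0.68 mA, V_DS ≈ 15 V

V_G = V_DD·R_2/(R_1+R_2) = 16×56/326 = 2.75 V.
Assume saturation: I_D = (k_n/2)(V_GS − V_t)² with V_GS = V_G − I_D·R_S = 2.75 − 0.82·I_D.
Substituting gives 0.74·I_D² − 3.43·I_D + 2 = 0, with roots I_D = 0.683 or 3.96 mA.
The root I_D = 3.96 mA gives V_GS = -0.497 V ≤ V_t, so take I_D = 0.683 mA.
Then V_GS = 2.19 V and V_DS = V_DD − I_D(R_D+R_S) = 16 − 0.683×1.29 = 15.1 V.
Saturation requires V_DS ≥ V_GS − V_t = 0.788 V; 15.1 ≥ 0.788 ✓.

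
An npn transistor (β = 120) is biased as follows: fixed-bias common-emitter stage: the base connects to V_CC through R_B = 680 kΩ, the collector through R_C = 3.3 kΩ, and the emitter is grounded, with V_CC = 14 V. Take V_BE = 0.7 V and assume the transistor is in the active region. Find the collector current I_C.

Base loop: V_CC = I_B·R_B + V_BE, so I_B = (14 − 0.7)/680 kΩ = 0.0196 mA.
In the active region I_C = β·I_B = 120 × 0.0196 = 2.35 mA.
Collector loop: V_CE = V_CC − I_C·R_C = 14 − 2.35×3.3 = 6.25 V.
Since V_CE = 6.25 V > V_CE(sat) ≈ 0.2 V, the transistor is in the active region as assumed.

I_C ≈ 2.3 mA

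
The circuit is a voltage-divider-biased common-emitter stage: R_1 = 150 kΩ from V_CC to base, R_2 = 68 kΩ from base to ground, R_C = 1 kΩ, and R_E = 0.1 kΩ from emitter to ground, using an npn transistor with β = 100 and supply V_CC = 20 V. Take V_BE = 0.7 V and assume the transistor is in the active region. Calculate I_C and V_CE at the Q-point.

I_C ≈ 9.7 mA, V_CE ≈ 9.3 V

Thevenize the base divider: V_Th = V_CC·R_2/(R_1+R_2) = 20×68/218 = 6.24 V, R_Th = R_1‖R_2 = 46.8 kΩ.
Base-emitter loop: V_Th = I_B·R_Th + V_BE + (β+1)I_B·R_E, so I_B = (6.24 − 0.7) / (46.8 + 101×0.1) = 0.0974 mA.
I_C = β·I_B = 100×0.0974 = 9.74 mA, and I_E = (β+1)I_B = 9.83 mA.
V_CE = V_CC − I_C·R_C − I_E·R_E = 20 − 9.74×1 − 9.83×0.1 = 9.28 V.
V_CE = 9.28 V > 0.2 V confirms active-region operation.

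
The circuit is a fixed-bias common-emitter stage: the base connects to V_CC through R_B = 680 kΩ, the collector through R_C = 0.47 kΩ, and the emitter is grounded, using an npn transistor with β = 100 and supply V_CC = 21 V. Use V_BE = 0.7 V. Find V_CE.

Base loop: V_CC = I_B·R_B + V_BE, so I_B = (21 − 0.7)/680 kΩ = 0.0299 mA.
In the active region I_C = β·I_B = 100 × 0.0299 = 2.99 mA.
Collector loop: V_CE = V_CC − I_C·R_C = 21 − 2.99×0.47 = 19.6 V.
Since V_CE = 19.6 V > V_CE(sat) ≈ 0.2 V, the transistor is in the active region as assumed.

V_CE ≈ 20 V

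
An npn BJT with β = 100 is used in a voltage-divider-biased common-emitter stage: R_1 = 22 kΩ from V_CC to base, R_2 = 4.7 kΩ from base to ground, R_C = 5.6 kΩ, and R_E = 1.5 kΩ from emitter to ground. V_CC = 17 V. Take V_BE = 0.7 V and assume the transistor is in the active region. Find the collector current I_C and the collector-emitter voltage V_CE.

Thevenize the base divider: V_Th = V_CC·R_2/(R_1+R_2) = 17×4.7/26.7 = 2.99 V, R_Th = R_1‖R_2 = 3.87 kΩ.
Base-emitter loop: V_Th = I_B·R_Th + V_BE + (β+1)I_B·R_E, so I_B = (2.99 − 0.7) / (3.87 + 101×1.5) = 0.0148 mA.
I_C = β·I_B = 100×0.0148 = 1.48 mA, and I_E = (β+1)I_B = 1.49 mA.
V_CE = V_CC − I_C·R_C − I_E·R_E = 17 − 1.48×5.6 − 1.49×1.5 = 6.5 V.
V_CE = 6.5 V > 0.2 V confirms active-region operation.

I_C ≈ 1.5 mA, V_CE ≈ 6.5 V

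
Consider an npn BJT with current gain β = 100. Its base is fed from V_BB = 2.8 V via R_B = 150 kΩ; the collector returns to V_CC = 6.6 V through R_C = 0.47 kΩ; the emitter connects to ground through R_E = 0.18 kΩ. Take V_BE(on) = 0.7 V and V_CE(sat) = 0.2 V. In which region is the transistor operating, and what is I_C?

Assume active. Base-emitter loop: I_B = (V_BB − V_BE)/(R_B + (β+1)R_E) = (2.8 − 0.7)/(150 + 101×0.18) = 0.0125 mA.
I_C = β·I_B = 100×0.0125 = 1.25 mA.
V_CE = V_CC − I_C·R_C − I_E·R_E = 6.6 − 1.25×0.47 − 1.26×0.18 = 5.79 V > V_CE(sat), so the active-region assumption holds.

active; I_C ≈ 1.2 mA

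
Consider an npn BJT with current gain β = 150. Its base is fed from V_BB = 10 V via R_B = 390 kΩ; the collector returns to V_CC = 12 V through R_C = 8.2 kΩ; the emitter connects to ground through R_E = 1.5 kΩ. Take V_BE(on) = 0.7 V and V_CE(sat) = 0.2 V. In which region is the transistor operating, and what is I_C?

saturation; I_C ≈ 1.2 mA

Assume active: I_B = (10 − 0.7)/(390 + 151×1.5) = 0.0151 mA, I_C = β·I_B = 2.26 mA.
Then V_CE = 12 − 2.26×8.2 − 2.28×1.5 = -9.97 V < 0.2 V — the active assumption fails.
Re-solve with V_CE = 0.2 V. KCL at the emitter: V_E/R_E = (V_BB−0.7−V_E)/R_B + (V_CC−0.2−V_E)/R_C, giving V_E = 1.85 V.
I_C = (V_CC − 0.2 − V_E)/R_C = (11.8 − 1.85)/8.2 = 1.21 mA.
Check: I_B = (9.3 − 1.85)/390 = 0.0191 mA, and β·I_B = 2.87 mA > I_C, confirming saturation.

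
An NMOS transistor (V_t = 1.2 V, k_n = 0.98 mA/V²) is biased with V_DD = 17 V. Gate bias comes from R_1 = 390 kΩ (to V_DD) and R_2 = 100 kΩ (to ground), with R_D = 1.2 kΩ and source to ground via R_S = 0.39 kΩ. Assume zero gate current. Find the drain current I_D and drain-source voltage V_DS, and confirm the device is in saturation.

V_G = V_DD·R_2/(R_1+R_2) = 17×100/490 = 3.47 V.
Assume saturation: I_D = (k_n/2)(V_GS − V_t)² with V_GS = V_G − I_D·R_S = 3.47 − 0.39·I_D.
Substituting gives 0.0745·I_D² − 1.87·I_D + 2.52 = 0, with roots I_D = 1.43 or 23.6 mA.
The root I_D = 23.6 mA gives V_GS = -5.74 V ≤ V_t, so take I_D = 1.43 mA.
Then V_GS = 2.91 V and V_DS = V_DD − I_D(R_D+R_S) = 17 − 1.43×1.59 = 14.7 V.
Saturation requires V_DS ≥ V_GS − V_t = 1.71 V; 14.7 ≥ 1.71 ✓.

I_D ≈ 1.4 mA, V_DS ≈ 15 V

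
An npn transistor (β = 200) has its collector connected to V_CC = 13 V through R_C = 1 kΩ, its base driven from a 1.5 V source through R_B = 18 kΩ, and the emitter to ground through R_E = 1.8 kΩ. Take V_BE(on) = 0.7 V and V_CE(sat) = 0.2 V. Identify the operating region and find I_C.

Assume active. Base-emitter loop: I_B = (V_BB − V_BE)/(R_B + (β+1)R_E) = (1.5 − 0.7)/(18 + 201×1.8) = 0.00211 mA.
I_C = β·I_B = 200×0.00211 = 0.421 mA.
V_CE = V_CC − I_C·R_C − I_E·R_E = 13 − 0.421×1 − 0.423×1.8 = 11.8 V > V_CE(sat), so the active-region assumption holds.

active; I_C ≈ 0.42 mA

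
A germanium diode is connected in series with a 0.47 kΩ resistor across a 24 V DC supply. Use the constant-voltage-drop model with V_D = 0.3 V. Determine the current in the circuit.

I ≈ 50 mA

KVL around the loop: 24 = V_D + I·R = 0.3 + I × 0.47 kΩ.
So I = (24 − 0.3) / 0.47 kΩ = 23.7 / 0.47 = 50.4 mA.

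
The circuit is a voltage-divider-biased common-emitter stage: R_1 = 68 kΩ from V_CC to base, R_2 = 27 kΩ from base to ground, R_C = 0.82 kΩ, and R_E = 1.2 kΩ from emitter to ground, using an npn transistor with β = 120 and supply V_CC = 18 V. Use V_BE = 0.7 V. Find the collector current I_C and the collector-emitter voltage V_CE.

Thevenize the base divider: V_Th = V_CC·R_2/(R_1+R_2) = 18×27/95 = 5.12 V, R_Th = R_1‖R_2 = 19.3 kΩ.
Base-emitter loop: V_Th = I_B·R_Th + V_BE + (β+1)I_B·R_E, so I_B = (5.12 − 0.7) / (19.3 + 121×1.2) = 0.0268 mA.
I_C = β·I_B = 120×0.0268 = 3.22 mA, and I_E = (β+1)I_B = 3.25 mA.
V_CE = V_CC − I_C·R_C − I_E·R_E = 18 − 3.22×0.82 − 3.25×1.2 = 11.5 V.
V_CE = 11.5 V > 0.2 V confirms active-region operation.

I_C ≈ 3.2 mA, V_CE ≈ 11 V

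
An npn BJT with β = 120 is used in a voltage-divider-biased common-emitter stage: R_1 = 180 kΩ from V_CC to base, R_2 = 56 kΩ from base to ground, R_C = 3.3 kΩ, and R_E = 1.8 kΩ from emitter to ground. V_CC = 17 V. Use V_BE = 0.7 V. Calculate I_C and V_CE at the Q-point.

Thevenize the base divider: V_Th = V_CC·R_2/(R_1+R_2) = 17×56/236 = 4.03 V, R_Th = R_1‖R_2 = 42.7 kΩ.
Base-emitter loop: V_Th = I_B·R_Th + V_BE + (β+1)I_B·R_E, so I_B = (4.03 − 0.7) / (42.7 + 121×1.8) = 0.0128 mA.
I_C = β·I_B = 120×0.0128 = 1.54 mA, and I_E = (β+1)I_B = 1.55 mA.
V_CE = V_CC − I_C·R_C − I_E·R_E = 17 − 1.54×3.3 − 1.55×1.8 = 9.14 V.
V_CE = 9.14 V > 0.2 V confirms active-region operation.

I_C ≈ 1.5 mA, V_CE ≈ 9.1 V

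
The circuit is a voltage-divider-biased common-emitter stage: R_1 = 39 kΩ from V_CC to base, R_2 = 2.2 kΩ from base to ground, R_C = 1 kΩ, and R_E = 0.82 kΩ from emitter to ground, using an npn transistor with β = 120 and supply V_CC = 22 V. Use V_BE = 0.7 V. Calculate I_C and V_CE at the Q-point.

Thevenize the base divider: V_Th = V_CC·R_2/(R_1+R_2) = 22×2.2/41.2 = 1.17 V, R_Th = R_1‖R_2 = 2.08 kΩ.
Base-emitter loop: V_Th = I_B·R_Th + V_BE + (β+1)I_B·R_E, so I_B = (1.17 − 0.7) / (2.08 + 121×0.82) = 0.00469 mA.
I_C = β·I_B = 120×0.00469 = 0.562 mA, and I_E = (β+1)I_B = 0.567 mA.
V_CE = V_CC − I_C·R_C − I_E·R_E = 22 − 0.562×1 − 0.567×0.82 = 21 V.
V_CE = 21 V > 0.2 V confirms active-region operation.

I_C ≈ 0.56 mA, V_CE ≈ 21 V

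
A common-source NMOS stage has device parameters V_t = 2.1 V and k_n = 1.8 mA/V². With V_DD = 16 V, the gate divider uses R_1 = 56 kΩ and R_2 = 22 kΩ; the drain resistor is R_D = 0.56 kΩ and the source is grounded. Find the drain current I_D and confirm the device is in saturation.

I_D ≈ 5.2 mA

V_G = V_DD·R_2/(R_1+R_2) = 16×22/78 = 4.51 V. With the source grounded, V_GS = V_G = 4.51 V.
Assume saturation: I_D = (k_n/2)(V_GS − V_t)² = (1.8/2)×(4.51 − 2.1)² = 0.9×2.41² = 5.24 mA.
V_DS = V_DD − I_D·R_D = 16 − 5.24×0.56 = 13.1 V.
Saturation requires V_DS ≥ V_GS − V_t = 2.41 V; 13.1 ≥ 2.41 ✓.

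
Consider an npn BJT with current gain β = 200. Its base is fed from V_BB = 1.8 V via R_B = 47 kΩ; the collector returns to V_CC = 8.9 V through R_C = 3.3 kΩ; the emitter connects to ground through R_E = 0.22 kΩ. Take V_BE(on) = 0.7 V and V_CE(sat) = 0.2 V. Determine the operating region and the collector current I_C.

active; I_C ≈ 2.4 mA

Assume active. Base-emitter loop: I_B = (V_BB − V_BE)/(R_B + (β+1)R_E) = (1.8 − 0.7)/(47 + 201×0.22) = 0.0121 mA.
I_C = β·I_B = 200×0.0121 = 2.41 mA.
V_CE = V_CC − I_C·R_C − I_E·R_E = 8.9 − 2.41×3.3 − 2.42×0.22 = 0.408 V > V_CE(sat), so the active-region assumption holds.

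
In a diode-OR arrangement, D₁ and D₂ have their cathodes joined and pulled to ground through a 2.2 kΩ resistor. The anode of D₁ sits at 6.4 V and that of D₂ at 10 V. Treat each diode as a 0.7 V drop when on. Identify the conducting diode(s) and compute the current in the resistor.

Assume both conduct. Then node N would need to be at both 6.4−0.7 = 5.7 V and 10−0.7 = 9.3 V, which is impossible.
Assume only D₂ conducts: V_N = 10 − 0.7 = 9.3 V, so I_R = 9.3/2.2 = 4.23 mA.
Check D₁: its anode-to-cathode voltage is 6.4 − 9.3 = -2.9 V < 0.7 V, so it is off. The assumption is consistent.

Only D₂ conducts; I_R ≈ 4.2 mA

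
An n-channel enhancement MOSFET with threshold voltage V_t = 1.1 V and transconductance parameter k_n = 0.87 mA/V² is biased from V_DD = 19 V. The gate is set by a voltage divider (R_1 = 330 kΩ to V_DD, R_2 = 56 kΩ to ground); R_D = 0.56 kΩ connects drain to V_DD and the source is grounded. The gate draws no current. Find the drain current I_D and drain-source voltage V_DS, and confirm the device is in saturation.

V_G = V_DD·R_2/(R_1+R_2) = 19×56/386 = 2.76 V. With the source grounded, V_GS = V_G = 2.76 V.
Assume saturation: I_D = (k_n/2)(V_GS − V_t)² = (0.87/2)×(2.76 − 1.1)² = 0.435×1.66² = 1.19 mA.
V_DS = V_DD − I_D·R_D = 19 − 1.19×0.56 = 18.3 V.
Saturation requires V_DS ≥ V_GS − V_t = 1.66 V; 18.3 ≥ 1.66 ✓.

I_D ≈ 1.2 mA, V_DS ≈ 18 V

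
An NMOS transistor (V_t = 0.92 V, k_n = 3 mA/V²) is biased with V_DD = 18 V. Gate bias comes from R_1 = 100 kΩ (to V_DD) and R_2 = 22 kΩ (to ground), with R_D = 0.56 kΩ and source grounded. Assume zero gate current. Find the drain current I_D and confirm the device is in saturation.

V_G = V_DD·R_2/(R_1+R_2) = 18×22/122 = 3.25 V. With the source grounded, V_GS = V_G = 3.25 V.
Assume saturation: I_D = (k_n/2)(V_GS − V_t)² = (3/2)×(3.25 − 0.92)² = 1.5×2.33² = 8.11 mA.
V_DS = V_DD − I_D·R_D = 18 − 8.11×0.56 = 13.5 V.
Saturation requires V_DS ≥ V_GS − V_t = 2.33 V; 13.5 ≥ 2.33 ✓.

I_D ≈ 8.1 mA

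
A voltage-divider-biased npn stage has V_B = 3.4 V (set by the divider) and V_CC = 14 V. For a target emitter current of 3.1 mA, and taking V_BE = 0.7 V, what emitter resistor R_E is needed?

V_E = V_B − V_BE = 3.4 − 0.7 = 2.7 V.
R_E = V_E / I_E = 2.7 / 3.1 = 0.871 kΩ.

R_E ≈ 0.87 kΩ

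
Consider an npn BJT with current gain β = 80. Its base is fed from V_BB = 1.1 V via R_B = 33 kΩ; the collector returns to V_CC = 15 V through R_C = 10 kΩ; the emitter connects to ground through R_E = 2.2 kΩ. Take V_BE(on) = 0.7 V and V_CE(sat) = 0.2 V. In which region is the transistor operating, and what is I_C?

Assume active. Base-emitter loop: I_B = (V_BB − V_BE)/(R_B + (β+1)R_E) = (1.1 − 0.7)/(33 + 81×2.2) = 0.00189 mA.
I_C = β·I_B = 80×0.00189 = 0.152 mA.
V_CE = V_CC − I_C·R_C − I_E·R_E = 15 − 0.152×10 − 0.153×2.2 = 13.1 V > V_CE(sat), so the active-region assumption holds.

active; I_C ≈ 0.15 mA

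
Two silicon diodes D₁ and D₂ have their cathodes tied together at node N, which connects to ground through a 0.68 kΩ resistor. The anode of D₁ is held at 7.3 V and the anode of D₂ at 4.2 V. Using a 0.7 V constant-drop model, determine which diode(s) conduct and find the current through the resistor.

Only D₁ conducts; I_R ≈ 9.7 mA

Assume both conduct. Then node N would need to be at both 7.3−0.7 = 6.6 V and 4.2−0.7 = 3.5 V, which is impossible.
Assume only D₁ conducts: V_N = 7.3 − 0.7 = 6.6 V, so I_R = 6.6/0.68 = 9.71 mA.
Check D₂: its anode-to-cathode voltage is 4.2 − 6.6 = -2.4 V < 0.7 V, so it is off. The assumption is consistent.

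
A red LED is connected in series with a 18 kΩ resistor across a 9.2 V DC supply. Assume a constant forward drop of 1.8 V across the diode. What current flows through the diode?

I ≈ 0.41 mA

KVL around the loop: 9.2 = V_D + I·R = 1.8 + I × 18 kΩ.
So I = (9.2 − 1.8) / 18 kΩ = 7.4 / 18 = 0.411 mA.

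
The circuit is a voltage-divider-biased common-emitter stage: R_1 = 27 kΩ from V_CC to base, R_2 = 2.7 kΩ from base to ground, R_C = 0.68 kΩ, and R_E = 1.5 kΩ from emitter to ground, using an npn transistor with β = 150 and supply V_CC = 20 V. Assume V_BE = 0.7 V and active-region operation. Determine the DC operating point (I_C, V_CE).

Thevenize the base divider: V_Th = V_CC·R_2/(R_1+R_2) = 20×2.7/29.7 = 1.82 V, R_Th = R_1‖R_2 = 2.45 kΩ.
Base-emitter loop: V_Th = I_B·R_Th + V_BE + (β+1)I_B·R_E, so I_B = (1.82 − 0.7) / (2.45 + 151×1.5) = 0.00488 mA.
I_C = β·I_B = 150×0.00488 = 0.733 mA, and I_E = (β+1)I_B = 0.737 mA.
V_CE = V_CC − I_C·R_C − I_E·R_E = 20 − 0.733×0.68 − 0.737×1.5 = 18.4 V.
V_CE = 18.4 V > 0.2 V confirms active-region operation.

I_C ≈ 0.73 mA, V_CE ≈ 18 V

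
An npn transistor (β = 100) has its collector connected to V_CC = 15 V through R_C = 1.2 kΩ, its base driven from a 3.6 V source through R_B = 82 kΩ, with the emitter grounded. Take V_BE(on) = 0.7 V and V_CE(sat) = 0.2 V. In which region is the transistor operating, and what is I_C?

active; I_C ≈ 3.5 mA

Assume active. Base-emitter loop: I_B = (V_BB − V_BE)/R_B = (3.6 − 0.7)/82 = 0.0354 mA.
I_C = β·I_B = 100×0.0354 = 3.54 mA.
V_CE = V_CC − I_C·R_C = 15 − 3.54×1.2 = 10.8 V > V_CE(sat), so the active-region assumption holds.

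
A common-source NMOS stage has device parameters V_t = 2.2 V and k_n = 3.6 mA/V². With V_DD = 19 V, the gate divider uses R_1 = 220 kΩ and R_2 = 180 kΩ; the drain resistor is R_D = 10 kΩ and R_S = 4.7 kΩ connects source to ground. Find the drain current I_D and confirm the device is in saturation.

V_G = V_DD·R_2/(R_1+R_2) = 19×180/400 = 8.55 V.
Assume saturation: I_D = (k_n/2)(V_GS − V_t)² with V_GS = V_G − I_D·R_S = 8.55 − 4.7·I_D.
Substituting gives 39.8·I_D² − 108·I_D + 72.6 = 0, with roots I_D = 1.18 or 1.55 mA.
The root I_D = 1.55 mA gives V_GS = 1.27 V ≤ V_t, so take I_D = 1.18 mA.
Then V_GS = 3.01 V and V_DS = V_DD − I_D(R_D+R_S) = 19 − 1.18×14.7 = 1.67 V.
Saturation requires V_DS ≥ V_GS − V_t = 0.809 V; 1.67 ≥ 0.809 ✓.

I_D ≈ 1.2 mA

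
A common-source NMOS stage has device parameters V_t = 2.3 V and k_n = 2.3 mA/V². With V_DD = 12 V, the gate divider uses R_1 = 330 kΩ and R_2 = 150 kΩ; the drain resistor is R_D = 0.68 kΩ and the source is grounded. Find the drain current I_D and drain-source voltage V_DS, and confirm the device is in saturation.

V_G = V_DD·R_2/(R_1+R_2) = 12×150/480 = 3.75 V. With the source grounded, V_GS = V_G = 3.75 V.
Assume saturation: I_D = (k_n/2)(V_GS − V_t)² = (2.3/2)×(3.75 − 2.3)² = 1.15×1.45² = 2.42 mA.
V_DS = V_DD − I_D·R_D = 12 − 2.42×0.68 = 10.4 V.
Saturation requires V_DS ≥ V_GS − V_t = 1.45 V; 10.4 ≥ 1.45 ✓.

I_D ≈ 2.4 mA, V_DS ≈ 10 V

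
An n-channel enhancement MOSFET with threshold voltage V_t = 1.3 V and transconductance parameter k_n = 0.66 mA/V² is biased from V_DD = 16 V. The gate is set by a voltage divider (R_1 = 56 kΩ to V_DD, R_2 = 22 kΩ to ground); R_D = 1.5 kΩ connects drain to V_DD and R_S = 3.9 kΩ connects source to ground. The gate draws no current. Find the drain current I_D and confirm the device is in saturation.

I_D ≈ 0.51 mA

V_G = V_DD·R_2/(R_1+R_2) = 16×22/78 = 4.51 V.
Assume saturation: I_D = (k_n/2)(V_GS − V_t)² with V_GS = V_G − I_D·R_S = 4.51 − 3.9·I_D.
Substituting gives 5.02·I_D² − 9.27·I_D + 3.41 = 0, with roots I_D = 0.506 or 1.34 mA.
The root I_D = 1.34 mA gives V_GS = -0.716 V ≤ V_t, so take I_D = 0.506 mA.
Then V_GS = 2.54 V and V_DS = V_DD − I_D(R_D+R_S) = 16 − 0.506×5.4 = 13.3 V.
Saturation requires V_DS ≥ V_GS − V_t = 1.24 V; 13.3 ≥ 1.24 ✓.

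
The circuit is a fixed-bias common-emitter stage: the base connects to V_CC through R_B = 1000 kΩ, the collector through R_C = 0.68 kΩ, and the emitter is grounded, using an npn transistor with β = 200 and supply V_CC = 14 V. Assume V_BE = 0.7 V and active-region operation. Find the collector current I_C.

Base loop: V_CC = I_B·R_B + V_BE, so I_B = (14 − 0.7)/1000 kΩ = 0.0133 mA.
In the active region I_C = β·I_B = 200 × 0.0133 = 2.66 mA.
Collector loop: V_CE = V_CC − I_C·R_C = 14 − 2.66×0.68 = 12.2 V.
Since V_CE = 12.2 V > V_CE(sat) ≈ 0.2 V, the transistor is in the active region as assumed.

I_C ≈ 2.7 mA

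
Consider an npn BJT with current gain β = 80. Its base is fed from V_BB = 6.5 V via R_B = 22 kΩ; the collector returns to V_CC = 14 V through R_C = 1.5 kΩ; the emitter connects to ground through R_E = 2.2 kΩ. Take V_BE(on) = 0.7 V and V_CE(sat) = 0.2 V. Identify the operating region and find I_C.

active; I_C ≈ 2.3 mA

Assume active. Base-emitter loop: I_B = (V_BB − V_BE)/(R_B + (β+1)R_E) = (6.5 − 0.7)/(22 + 81×2.2) = 0.029 mA.
I_C = β·I_B = 80×0.029 = 2.32 mA.
V_CE = V_CC − I_C·R_C − I_E·R_E = 14 − 2.32×1.5 − 2.35×2.2 = 5.36 V > V_CE(sat), so the active-region assumption holds.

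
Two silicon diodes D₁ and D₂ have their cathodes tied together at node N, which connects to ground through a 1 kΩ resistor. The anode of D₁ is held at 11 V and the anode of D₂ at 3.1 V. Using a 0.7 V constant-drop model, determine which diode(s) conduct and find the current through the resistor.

Assume both conduct. Then node N would need to be at both 11−0.7 = 10.3 V and 3.1−0.7 = 2.4 V, which is impossible.
Assume only D₁ conducts: V_N = 11 − 0.7 = 10.3 V, so I_R = 10.3/1 = 10.3 mA.
Check D₂: its anode-to-cathode voltage is 3.1 − 10.3 = -7.2 V < 0.7 V, so it is off. The assumption is consistent.

Only D₁ conducts; I_R ≈ 10 mA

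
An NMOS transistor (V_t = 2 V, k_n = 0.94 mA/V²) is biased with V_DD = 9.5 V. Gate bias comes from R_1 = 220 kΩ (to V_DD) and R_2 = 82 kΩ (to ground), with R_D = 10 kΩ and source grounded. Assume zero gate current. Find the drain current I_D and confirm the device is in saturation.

I_D ≈ 0.16 mA

V_G = V_DD·R_2/(R_1+R_2) = 9.5×82/302 = 2.58 V. With the source grounded, V_GS = V_G = 2.58 V.
Assume saturation: I_D = (k_n/2)(V_GS − V_t)² = (0.94/2)×(2.58 − 2)² = 0.47×0.579² = 0.158 mA.
V_DS = V_DD − I_D·R_D = 9.5 − 0.158×10 = 7.92 V.
Saturation requires V_DS ≥ V_GS − V_t = 0.579 V; 7.92 ≥ 0.579 ✓.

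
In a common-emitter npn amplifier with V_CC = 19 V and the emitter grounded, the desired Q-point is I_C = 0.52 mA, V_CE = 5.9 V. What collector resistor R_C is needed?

R_C ≈ 25 kΩ

Collector loop: V_CC = I_C·R_C + V_CE.
R_C = (V_CC − V_CE)/I_C = (19 − 5.9)/0.52 = 25.2 kΩ.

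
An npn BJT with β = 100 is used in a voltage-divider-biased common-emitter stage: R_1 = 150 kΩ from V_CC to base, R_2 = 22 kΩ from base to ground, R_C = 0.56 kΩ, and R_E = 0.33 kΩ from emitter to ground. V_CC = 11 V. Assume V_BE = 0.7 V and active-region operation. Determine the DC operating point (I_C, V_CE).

I_C ≈ 1.3 mA, V_CE ≈ 9.8 V

Thevenize the base divider: V_Th = V_CC·R_2/(R_1+R_2) = 11×22/172 = 1.41 V, R_Th = R_1‖R_2 = 19.2 kΩ.
Base-emitter loop: V_Th = I_B·R_Th + V_BE + (β+1)I_B·R_E, so I_B = (1.41 − 0.7) / (19.2 + 101×0.33) = 0.0135 mA.
I_C = β·I_B = 100×0.0135 = 1.35 mA, and I_E = (β+1)I_B = 1.36 mA.
V_CE = V_CC − I_C·R_C − I_E·R_E = 11 − 1.35×0.56 − 1.36×0.33 = 9.8 V.
V_CE = 9.8 V > 0.2 V confirms active-region operation.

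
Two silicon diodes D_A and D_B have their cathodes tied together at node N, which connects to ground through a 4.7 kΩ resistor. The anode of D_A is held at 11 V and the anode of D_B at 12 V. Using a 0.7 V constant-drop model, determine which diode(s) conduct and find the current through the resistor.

Only D_B conducts; I_R ≈ 2.4 mA

Assume both conduct. Then node N would need to be at both 11−0.7 = 10.3 V and 12−0.7 = 11.3 V, which is impossible.
Assume only D_B conducts: V_N = 12 − 0.7 = 11.3 V, so I_R = 11.3/4.7 = 2.4 mA.
Check D_A: its anode-to-cathode voltage is 11 − 11.3 = -0.3 V < 0.7 V, so it is off. The assumption is consistent.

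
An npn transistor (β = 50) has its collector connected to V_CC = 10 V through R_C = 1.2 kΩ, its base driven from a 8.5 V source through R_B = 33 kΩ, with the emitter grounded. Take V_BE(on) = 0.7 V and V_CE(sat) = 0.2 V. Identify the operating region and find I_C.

Assume active: I_B = (8.5 − 0.7)/33 = 0.236 mA, giving I_C = β·I_B = 11.8 mA.
But then V_CE = 10 − 11.8×1.2 = -4.18 V < V_CE(sat) = 0.2 V — impossible in the active region.
So the transistor is saturated. With V_CE = 0.2 V, I_C = (V_CC − 0.2)/R_C = 9.8/1.2 = 8.17 mA.
Check: β·I_B = 11.8 mA > I_C = 8.17 mA, confirming saturation.

saturation; I_C ≈ 8.2 mA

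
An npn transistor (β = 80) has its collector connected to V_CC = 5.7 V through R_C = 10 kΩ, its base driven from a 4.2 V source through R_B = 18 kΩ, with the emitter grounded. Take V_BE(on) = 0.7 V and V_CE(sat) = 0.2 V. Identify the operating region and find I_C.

Assume active: I_B = (4.2 − 0.7)/18 = 0.194 mA, giving I_C = β·I_B = 15.6 mA.
But then V_CE = 5.7 − 15.6×10 = -150 V < V_CE(sat) = 0.2 V — impossible in the active region.
So the transistor is saturated. With V_CE = 0.2 V, I_C = (V_CC − 0.2)/R_C = 5.5/10 = 0.55 mA.
Check: β·I_B = 15.6 mA > I_C = 0.55 mA, confirming saturation.

saturation; I_C ≈ 0.55 mA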